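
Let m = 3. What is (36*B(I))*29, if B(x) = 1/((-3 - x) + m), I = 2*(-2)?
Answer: 261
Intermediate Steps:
I = -4
B(x) = -1/x (B(x) = 1/((-3 - x) + 3) = 1/(-x) = -1/x)
(36*B(I))*29 = (36*(-1/(-4)))*29 = (36*(-1*(-1/4)))*29 = (36*(1/4))*29 = 9*29 = 261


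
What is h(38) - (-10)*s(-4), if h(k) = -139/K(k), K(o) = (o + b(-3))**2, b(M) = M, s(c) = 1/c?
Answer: -6403/2450 ≈ -2.6135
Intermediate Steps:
K(o) = (-3 + o)**2 (K(o) = (o - 3)**2 = (-3 + o)**2)
h(k) = -139/(-3 + k)**2
h(38) - (-10)*s(-4) = -139/(-3 + 38)**2 - (-10)/(-4) = -139/35**2 - (-10)*(-1)/4 = -139*1/1225 - 1*5/2 = -139/1225 - 5/2 = -6403/2450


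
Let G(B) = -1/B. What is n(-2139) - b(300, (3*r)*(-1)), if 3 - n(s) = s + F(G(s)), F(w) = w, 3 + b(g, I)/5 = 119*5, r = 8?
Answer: -1749703/2139 ≈ -818.00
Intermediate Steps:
b(g, I) = 2960 (b(g, I) = -15 + 5*(119*5) = -15 + 5*595 = -15 + 2975 = 2960)
n(s) = 3 + 1/s - s (n(s) = 3 - (s - 1/s) = 3 + (1/s - s) = 3 + 1/s - s)
n(-2139) - b(300, (3*r)*(-1)) = (3 + 1/(-2139) - 1*(-2139)) - 1*2960 = (3 - 1/2139 + 2139) - 2960 = 4581737/2139 - 2960 = -1749703/2139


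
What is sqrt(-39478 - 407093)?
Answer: 87*I*sqrt(59) ≈ 668.26*I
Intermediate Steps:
sqrt(-39478 - 407093) = sqrt(-446571) = 87*I*sqrt(59)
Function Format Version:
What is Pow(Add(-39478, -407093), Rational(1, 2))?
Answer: Mul(87, I, Pow(59, Rational(1, 2))) ≈ Mul(668.26, I)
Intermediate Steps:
Pow(Add(-39478, -407093), Rational(1, 2)) = Pow(-446571, Rational(1, 2)) = Mul(87, I, Pow(59, Rational(1, 2)))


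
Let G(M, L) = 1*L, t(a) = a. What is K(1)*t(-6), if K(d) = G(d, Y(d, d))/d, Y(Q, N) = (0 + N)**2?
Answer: -6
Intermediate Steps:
Y(Q, N) = N**2
G(M, L) = L
K(d) = d (K(d) = d**2/d = d)
K(1)*t(-6) = 1*(-6) = -6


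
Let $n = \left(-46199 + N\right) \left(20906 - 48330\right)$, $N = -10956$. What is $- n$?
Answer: $-1567418720$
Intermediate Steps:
$n = 1567418720$ ($n = \left(-46199 - 10956\right) \left(20906 - 48330\right) = \left(-57155\right) \left(-27424\right) = 1567418720$)
$- n = \left(-1\right) 1567418720 = -1567418720$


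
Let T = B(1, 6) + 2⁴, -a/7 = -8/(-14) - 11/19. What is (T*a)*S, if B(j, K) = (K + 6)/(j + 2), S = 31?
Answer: 620/19 ≈ 32.632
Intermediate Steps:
B(j, K) = (6 + K)/(2 + j)
a = 1/19 (a = -7*(-8/(-14) - 11/19) = -7*(-8*(-1/14) - 11*1/19) = -7*(4/7 - 11/19) = -7*(-1/133) = 1/19 ≈ 0.052632)
T = 20 (T = (6 + 6)/(2 + 1) + 2⁴ = 12/3 + 16 = (⅓)*12 + 16 = 4 + 16 = 20)
(T*a)*S = (20*(1/19))*31 = (20/19)*31 = 620/19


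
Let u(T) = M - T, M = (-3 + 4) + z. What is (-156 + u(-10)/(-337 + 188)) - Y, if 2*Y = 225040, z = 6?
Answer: -16788741/149 ≈ -1.1268e+5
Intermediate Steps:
Y = 112520 (Y = (½)*225040 = 112520)
M = 7 (M = (-3 + 4) + 6 = 1 + 6 = 7)
u(T) = 7 - T
(-156 + u(-10)/(-337 + 188)) - Y = (-156 + (7 - 1*(-10))/(-337 + 188)) - 1*112520 = (-156 + (7 + 10)/(-149)) - 112520 = (-156 - 1/149*17) - 112520 = (-156 - 17/149) - 112520 = -23261/149 - 112520 = -16788741/149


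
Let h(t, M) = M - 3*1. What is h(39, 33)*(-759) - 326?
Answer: -23096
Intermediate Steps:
h(t, M) = -3 + M (h(t, M) = M - 3 = -3 + M)
h(39, 33)*(-759) - 326 = (-3 + 33)*(-759) - 326 = 30*(-759) - 326 = -22770 - 326 = -23096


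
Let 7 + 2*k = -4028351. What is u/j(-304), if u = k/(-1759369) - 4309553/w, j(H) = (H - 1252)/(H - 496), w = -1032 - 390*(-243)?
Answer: -739328884095500/32076887742129 ≈ -23.049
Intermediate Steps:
k = -2014179 (k = -7/2 + (½)*(-4028351) = -7/2 - 4028351/2 = -2014179)
w = 93738 (w = -1032 + 94770 = 93738)
j(H) = (-1252 + H)/(-496 + H)
u = -7393288840955/164919731322 (u = -2014179/(-1759369) - 4309553/93738 = -2014179*(-1/1759369) - 4309553*1/93738 = 2014179/1759369 - 4309553/93738 = -7393288840955/164919731322 ≈ -44.830)
u/j(-304) = -7393288840955*(-496 - 304)/(-1252 - 304)/164919731322 = -7393288840955/(164919731322*(-1556/(-800))) = -7393288840955/(164919731322*((-1/800*(-1556)))) = -7393288840955/(164919731322*389/200) = -7393288840955/164919731322*200/389 = -739328884095500/32076887742129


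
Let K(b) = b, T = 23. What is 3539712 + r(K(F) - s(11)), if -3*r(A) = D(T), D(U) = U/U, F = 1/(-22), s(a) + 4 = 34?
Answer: 10619135/3 ≈ 3.5397e+6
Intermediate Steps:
s(a) = 30 (s(a) = -4 + 34 = 30)
F = -1/22 ≈ -0.045455
D(U) = 1
r(A) = -⅓ (r(A) = -⅓*1 = -⅓)
3539712 + r(K(F) - s(11)) = 3539712 - ⅓ = 10619135/3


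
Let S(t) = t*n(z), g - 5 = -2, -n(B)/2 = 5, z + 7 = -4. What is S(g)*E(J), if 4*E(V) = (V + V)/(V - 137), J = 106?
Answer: 1590/31 ≈ 51.290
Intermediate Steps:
z = -11 (z = -7 - 4 = -11)
n(B) = -10 (n(B) = -2*5 = -10)
g = 3 (g = 5 - 2 = 3)
S(t) = -10*t (S(t) = t*(-10) = -10*t)
E(V) = V/(2*(-137 + V)) (E(V) = ((V + V)/(V - 137))/4 = ((2*V)/(-137 + V))/4 = (2*V/(-137 + V))/4 = V/(2*(-137 + V)))
S(g)*E(J) = (-10*3)*((½)*106/(-137 + 106)) = -15*106/(-31) = -15*106*(-1)/31 = -30*(-53/31) = 1590/31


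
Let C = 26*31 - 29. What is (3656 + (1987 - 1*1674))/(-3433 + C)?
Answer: -3969/2656 ≈ -1.4944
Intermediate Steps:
C = 777 (C = 806 - 29 = 777)
(3656 + (1987 - 1*1674))/(-3433 + C) = (3656 + (1987 - 1*1674))/(-3433 + 777) = (3656 + (1987 - 1674))/(-2656) = (3656 + 313)*(-1/2656) = 3969*(-1/2656) = -3969/2656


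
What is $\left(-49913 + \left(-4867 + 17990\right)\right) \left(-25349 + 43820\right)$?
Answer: $-679548090$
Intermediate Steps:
$\left(-49913 + \left(-4867 + 17990\right)\right) \left(-25349 + 43820\right) = \left(-49913 + 13123\right) 18471 = \left(-36790\right) 18471 = -679548090$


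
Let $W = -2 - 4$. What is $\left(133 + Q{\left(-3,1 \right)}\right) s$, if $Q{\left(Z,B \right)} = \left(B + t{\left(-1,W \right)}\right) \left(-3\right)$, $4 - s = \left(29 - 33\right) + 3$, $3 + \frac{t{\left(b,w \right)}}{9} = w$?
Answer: $1865$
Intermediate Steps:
$W = -6$
$t{\left(b,w \right)} = -27 + 9 w$
$s = 5$ ($s = 4 - \left(\left(29 - 33\right) + 3\right) = 4 - \left(-4 + 3\right) = 4 - -1 = 4 + 1 = 5$)
$Q{\left(Z,B \right)} = 243 - 3 B$ ($Q{\left(Z,B \right)} = \left(B + \left(-27 + 9 \left(-6\right)\right)\right) \left(-3\right) = \left(B - 81\right) \left(-3\right) = \left(-81 + B\right) \left(-3\right) = 243 - 3 B$)
$\left(133 + Q{\left(-3,1 \right)}\right) s = \left(133 + \left(243 - 3\right)\right) 5 = \left(133 + 240\right) 5 = 373 \cdot 5 = 1865$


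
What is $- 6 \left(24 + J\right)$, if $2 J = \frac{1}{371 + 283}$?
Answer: $- \frac{31393}{218} \approx -144.0$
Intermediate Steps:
$J = \frac{1}{1308}$ ($J = \frac{1}{2 \left(371 + 283\right)} = \frac{1}{2 \cdot 654} = \frac{1}{2} \cdot \frac{1}{654} = \frac{1}{1308} \approx 0.00076453$)
$- 6 \left(24 + J\right) = - 6 \left(24 + \frac{1}{1308}\right) = \left(-6\right) \frac{31393}{1308} = - \frac{31393}{218}$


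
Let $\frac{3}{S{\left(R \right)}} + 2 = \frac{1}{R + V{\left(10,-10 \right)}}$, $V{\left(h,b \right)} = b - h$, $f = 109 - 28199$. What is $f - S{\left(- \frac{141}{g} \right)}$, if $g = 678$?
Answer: $- \frac{87636233}{3120} \approx -28089.0$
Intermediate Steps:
$f = -28090$ ($f = 109 - 28199 = -28090$)
$S{\left(R \right)} = \frac{3}{-2 + \frac{1}{-20 + R}}$ ($S{\left(R \right)} = \frac{3}{-2 + \frac{1}{R - 20}} = \frac{3}{-2 + \frac{1}{-20 + R}}$)
$f - S{\left(- \frac{141}{g} \right)} = -28090 - \frac{3 \left(20 - - \frac{141}{678}\right)}{-41 + 2 \left(- \frac{141}{678}\right)} = -28090 - \frac{3 \left(20 - \left(-141\right) \frac{1}{678}\right)}{-41 + 2 \left(\left(-141\right) \frac{1}{678}\right)} = -28090 - \frac{3 \left(20 - - \frac{47}{226}\right)}{-41 + 2 \left(- \frac{47}{226}\right)} = -28090 - \frac{3 \left(20 + \frac{47}{226}\right)}{-41 - \frac{47}{113}} = -28090 - 3 \frac{1}{- \frac{4680}{113}} \cdot \frac{4567}{226} = -28090 - 3 \left(- \frac{113}{4680}\right) \frac{4567}{226} = -28090 - - \frac{4567}{3120} = -28090 + \frac{4567}{3120} = - \frac{87636233}{3120}$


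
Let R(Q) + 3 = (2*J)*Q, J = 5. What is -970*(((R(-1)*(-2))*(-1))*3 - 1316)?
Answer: 1352180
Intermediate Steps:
R(Q) = -3 + 10*Q (R(Q) = -3 + (2*5)*Q = -3 + 10*Q)
-970*(((R(-1)*(-2))*(-1))*3 - 1316) = -970*((((-3 + 10*(-1))*(-2))*(-1))*3 - 1316) = -970*((((-3 - 10)*(-2))*(-1))*3 - 1316) = -970*((-13*(-2)*(-1))*3 - 1316) = -970*((26*(-1))*3 - 1316) = -970*(-26*3 - 1316) = -970*(-78 - 1316) = -970*(-1394) = 1352180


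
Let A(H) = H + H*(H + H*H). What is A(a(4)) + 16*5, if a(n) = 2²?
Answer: 164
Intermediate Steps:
a(n) = 4
A(H) = H + H*(H + H²)
A(a(4)) + 16*5 = 4*(1 + 4 + 4²) + 16*5 = 4*(1 + 4 + 16) + 80 = 4*21 + 80 = 84 + 80 = 164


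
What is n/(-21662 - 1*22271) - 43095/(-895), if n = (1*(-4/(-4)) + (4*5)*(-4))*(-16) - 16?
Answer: 378435135/7864007 ≈ 48.122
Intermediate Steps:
n = 1248 (n = (1*(-4*(-¼)) + 20*(-4))*(-16) - 16 = (1*1 - 80)*(-16) - 16 = (1 - 80)*(-16) - 16 = -79*(-16) - 16 = 1264 - 16 = 1248)
n/(-21662 - 1*22271) - 43095/(-895) = 1248/(-21662 - 1*22271) - 43095/(-895) = 1248/(-21662 - 22271) - 43095*(-1/895) = 1248/(-43933) + 8619/179 = 1248*(-1/43933) + 8619/179 = -1248/43933 + 8619/179 = 378435135/7864007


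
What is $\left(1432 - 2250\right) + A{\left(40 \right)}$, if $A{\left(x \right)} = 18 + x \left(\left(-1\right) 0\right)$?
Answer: $-800$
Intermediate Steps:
$A{\left(x \right)} = 18$ ($A{\left(x \right)} = 18 + x 0 = 18 + 0 = 18$)
$\left(1432 - 2250\right) + A{\left(40 \right)} = \left(1432 - 2250\right) + 18 = -818 + 18 = -800$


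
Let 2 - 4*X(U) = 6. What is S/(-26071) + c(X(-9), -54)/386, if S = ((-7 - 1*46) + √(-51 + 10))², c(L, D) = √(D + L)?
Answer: -2768/26071 + I*√55/386 + 106*I*√41/26071 ≈ -0.10617 + 0.045247*I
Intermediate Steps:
X(U) = -1 (X(U) = ½ - ¼*6 = ½ - 3/2 = -1)
S = (-53 + I*√41)² (S = ((-7 - 46) + √(-41))² = (-53 + I*√41)² ≈ 2768.0 - 678.73*I)
S/(-26071) + c(X(-9), -54)/386 = (53 - I*√41)²/(-26071) + √(-54 - 1)/386 = (53 - I*√41)²*(-1/26071) + √(-55)*(1/386) = -(53 - I*√41)²/26071 + (I*√55)*(1/386) = -(53 - I*√41)²/26071 + I*√55/386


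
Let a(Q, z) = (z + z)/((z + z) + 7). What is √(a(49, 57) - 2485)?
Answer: I*√300571/11 ≈ 49.84*I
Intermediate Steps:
a(Q, z) = 2*z/(7 + 2*z) (a(Q, z) = (2*z)/(2*z + 7) = (2*z)/(7 + 2*z) = 2*z/(7 + 2*z))
√(a(49, 57) - 2485) = √(2*57/(7 + 2*57) - 2485) = √(2*57/(7 + 114) - 2485) = √(2*57/121 - 2485) = √(2*57*(1/121) - 2485) = √(114/121 - 2485) = √(-300571/121) = I*√300571/11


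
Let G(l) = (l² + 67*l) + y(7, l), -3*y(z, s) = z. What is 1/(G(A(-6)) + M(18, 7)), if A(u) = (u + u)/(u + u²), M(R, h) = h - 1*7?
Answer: -75/2173 ≈ -0.034514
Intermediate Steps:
M(R, h) = -7 + h (M(R, h) = h - 7 = -7 + h)
A(u) = 2*u/(u + u²) (A(u) = (2*u)/(u + u²) = 2*u/(u + u²))
y(z, s) = -z/3
G(l) = -7/3 + l² + 67*l (G(l) = (l² + 67*l) - ⅓*7 = (l² + 67*l) - 7/3 = -7/3 + l² + 67*l)
1/(G(A(-6)) + M(18, 7)) = 1/((-7/3 + (2/(1 - 6))² + 67*(2/(1 - 6))) + (-7 + 7)) = 1/((-7/3 + (2/(-5))² + 67*(2/(-5))) + 0) = 1/((-7/3 + (2*(-⅕))² + 67*(2*(-⅕))) + 0) = 1/((-7/3 + (-⅖)² + 67*(-⅖)) + 0) = 1/((-7/3 + 4/25 - 134/5) + 0) = 1/(-2173/75 + 0) = 1/(-2173/75) = -75/2173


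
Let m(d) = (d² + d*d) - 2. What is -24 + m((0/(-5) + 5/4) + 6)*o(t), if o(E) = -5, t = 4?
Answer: -4317/8 ≈ -539.63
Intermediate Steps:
m(d) = -2 + 2*d² (m(d) = (d² + d²) - 2 = 2*d² - 2 = -2 + 2*d²)
-24 + m((0/(-5) + 5/4) + 6)*o(t) = -24 + (-2 + 2*((0/(-5) + 5/4) + 6)²)*(-5) = -24 + (-2 + 2*((0*(-⅕) + 5*(¼)) + 6)²)*(-5) = -24 + (-2 + 2*((0 + 5/4) + 6)²)*(-5) = -24 + (-2 + 2*(5/4 + 6)²)*(-5) = -24 + (-2 + 2*(29/4)²)*(-5) = -24 + (-2 + 2*(841/16))*(-5) = -24 + (-2 + 841/8)*(-5) = -24 + (825/8)*(-5) = -24 - 4125/8 = -4317/8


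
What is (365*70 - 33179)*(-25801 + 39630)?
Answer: -105501441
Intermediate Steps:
(365*70 - 33179)*(-25801 + 39630) = (25550 - 33179)*13829 = -7629*13829 = -105501441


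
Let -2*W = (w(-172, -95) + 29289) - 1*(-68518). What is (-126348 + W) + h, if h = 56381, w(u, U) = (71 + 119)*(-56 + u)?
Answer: -194421/2 ≈ -97211.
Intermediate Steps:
w(u, U) = -10640 + 190*u (w(u, U) = 190*(-56 + u) = -10640 + 190*u)
W = -54487/2 (W = -(((-10640 + 190*(-172)) + 29289) - 1*(-68518))/2 = -(((-10640 - 32680) + 29289) + 68518)/2 = -((-43320 + 29289) + 68518)/2 = -(-14031 + 68518)/2 = -½*54487 = -54487/2 ≈ -27244.)
(-126348 + W) + h = (-126348 - 54487/2) + 56381 = -307183/2 + 56381 = -194421/2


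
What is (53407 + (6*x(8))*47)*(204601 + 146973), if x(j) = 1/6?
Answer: 18793036596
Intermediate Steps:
x(j) = 1/6
(53407 + (6*x(8))*47)*(204601 + 146973) = (53407 + (6*(1/6))*47)*(204601 + 146973) = (53407 + 1*47)*351574 = (53407 + 47)*351574 = 53454*351574 = 18793036596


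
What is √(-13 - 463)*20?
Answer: 40*I*√119 ≈ 436.35*I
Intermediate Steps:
√(-13 - 463)*20 = √(-476)*20 = (2*I*√119)*20 = 40*I*√119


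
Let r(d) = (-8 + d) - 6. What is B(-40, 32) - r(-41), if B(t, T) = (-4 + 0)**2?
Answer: 71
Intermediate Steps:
B(t, T) = 16 (B(t, T) = (-4)**2 = 16)
r(d) = -14 + d
B(-40, 32) - r(-41) = 16 - (-14 - 41) = 16 - 1*(-55) = 16 + 55 = 71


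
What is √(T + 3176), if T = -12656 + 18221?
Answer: √8741 ≈ 93.493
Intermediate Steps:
T = 5565
√(T + 3176) = √(5565 + 3176) = √8741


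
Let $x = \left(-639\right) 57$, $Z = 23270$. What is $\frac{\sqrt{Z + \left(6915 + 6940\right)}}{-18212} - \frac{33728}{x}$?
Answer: $\frac{33728}{36423} - \frac{15 \sqrt{165}}{18212} \approx 0.91543$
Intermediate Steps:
$x = -36423$
$\frac{\sqrt{Z + \left(6915 + 6940\right)}}{-18212} - \frac{33728}{x} = \frac{\sqrt{23270 + \left(6915 + 6940\right)}}{-18212} - \frac{33728}{-36423} = \sqrt{23270 + 13855} \left(- \frac{1}{18212}\right) - - \frac{33728}{36423} = \sqrt{37125} \left(- \frac{1}{18212}\right) + \frac{33728}{36423} = 15 \sqrt{165} \left(- \frac{1}{18212}\right) + \frac{33728}{36423} = - \frac{15 \sqrt{165}}{18212} + \frac{33728}{36423} = \frac{33728}{36423} - \frac{15 \sqrt{165}}{18212}$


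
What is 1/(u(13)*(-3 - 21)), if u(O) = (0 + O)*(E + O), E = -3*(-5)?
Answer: -1/8736 ≈ -0.00011447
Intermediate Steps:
E = 15
u(O) = O*(15 + O) (u(O) = (0 + O)*(15 + O) = O*(15 + O))
1/(u(13)*(-3 - 21)) = 1/((13*(15 + 13))*(-3 - 21)) = 1/((13*28)*(-24)) = 1/(364*(-24)) = 1/(-8736) = -1/8736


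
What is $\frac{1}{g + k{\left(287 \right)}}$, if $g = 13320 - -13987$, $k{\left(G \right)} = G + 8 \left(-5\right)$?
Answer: $\frac{1}{27554} \approx 3.6292 \cdot 10^{-5}$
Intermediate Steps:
$k{\left(G \right)} = -40 + G$ ($k{\left(G \right)} = G - 40 = -40 + G$)
$g = 27307$ ($g = 13320 + 13987 = 27307$)
$\frac{1}{g + k{\left(287 \right)}} = \frac{1}{27307 + \left(-40 + 287\right)} = \frac{1}{27307 + 247} = \frac{1}{27554}$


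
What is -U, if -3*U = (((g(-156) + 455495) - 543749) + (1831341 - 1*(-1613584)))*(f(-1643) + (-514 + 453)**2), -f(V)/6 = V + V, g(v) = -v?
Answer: 78673954399/3 ≈ 2.6225e+10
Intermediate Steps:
f(V) = -12*V (f(V) = -6*(V + V) = -12*V)
U = -78673954399/3 (U = -(((-1*(-156) + 455495) - 543749) + (1831341 - 1*(-1613584)))*(-12*(-1643) + (-514 + 453)**2)/3 = -(((156 + 455495) - 543749) + (1831341 + 1613584))*(19716 + (-61)**2)/3 = -((455651 - 543749) + 3444925)*(19716 + 3721)/3 = -(-88098 + 3444925)*23437/3 = -3356827*23437/3 = -1/3*78673954399 = -78673954399/3 ≈ -2.6225e+10)
-U = -1*(-78673954399/3) = 78673954399/3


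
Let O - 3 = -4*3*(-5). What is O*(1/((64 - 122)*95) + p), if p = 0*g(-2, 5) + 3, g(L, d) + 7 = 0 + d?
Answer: 1041327/5510 ≈ 188.99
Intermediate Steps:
g(L, d) = -7 + d (g(L, d) = -7 + (0 + d) = -7 + d)
O = 63 (O = 3 - 4*3*(-5) = 3 - 12*(-5) = 3 + 60 = 63)
p = 3 (p = 0*(-7 + 5) + 3 = 0*(-2) + 3 = 0 + 3 = 3)
O*(1/((64 - 122)*95) + p) = 63*(1/((64 - 122)*95) + 3) = 63*((1/95)/(-58) + 3) = 63*(-1/58*1/95 + 3) = 63*(-1/5510 + 3) = 63*(16529/5510) = 1041327/5510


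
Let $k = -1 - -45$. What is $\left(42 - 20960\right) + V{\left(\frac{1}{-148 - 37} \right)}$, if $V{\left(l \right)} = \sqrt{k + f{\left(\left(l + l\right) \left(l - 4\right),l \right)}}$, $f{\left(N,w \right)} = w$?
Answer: $-20918 + \frac{\sqrt{1505715}}{185} \approx -20911.0$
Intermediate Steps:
$k = 44$ ($k = -1 + 45 = 44$)
$V{\left(l \right)} = \sqrt{44 + l}$
$\left(42 - 20960\right) + V{\left(\frac{1}{-148 - 37} \right)} = \left(42 - 20960\right) + \sqrt{44 + \frac{1}{-148 - 37}} = -20918 + \sqrt{44 + \frac{1}{-185}} = -20918 + \sqrt{44 - \frac{1}{185}} = -20918 + \sqrt{\frac{8139}{185}} = -20918 + \frac{\sqrt{1505715}}{185}$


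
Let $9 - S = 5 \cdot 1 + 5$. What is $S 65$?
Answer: $-65$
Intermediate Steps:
$S = -1$ ($S = 9 - \left(5 \cdot 1 + 5\right) = 9 - \left(5 + 5\right) = 9 - 10 = -1$)
$S 65 = \left(-1\right) 65 = -65$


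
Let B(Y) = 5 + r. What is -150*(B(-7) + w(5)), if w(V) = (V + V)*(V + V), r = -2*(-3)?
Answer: -16650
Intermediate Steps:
r = 6
w(V) = 4*V² (w(V) = (2*V)*(2*V) = 4*V²)
B(Y) = 11 (B(Y) = 5 + 6 = 11)
-150*(B(-7) + w(5)) = -150*(11 + 4*5²) = -150*(11 + 4*25) = -150*(11 + 100) = -150*111 = -16650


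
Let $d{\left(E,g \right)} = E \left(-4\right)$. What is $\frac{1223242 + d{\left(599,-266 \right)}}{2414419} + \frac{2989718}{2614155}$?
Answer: $\frac{10409912618972}{6311665500945} \approx 1.6493$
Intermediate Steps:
$d{\left(E,g \right)} = - 4 E$
$\frac{1223242 + d{\left(599,-266 \right)}}{2414419} + \frac{2989718}{2614155} = \frac{1223242 - 2396}{2414419} + \frac{2989718}{2614155} = \left(1223242 - 2396\right) \frac{1}{2414419} + 2989718 \cdot \frac{1}{2614155} = 1220846 \cdot \frac{1}{2414419} + \frac{2989718}{2614155} = \frac{1220846}{2414419} + \frac{2989718}{2614155} = \frac{10409912618972}{6311665500945}$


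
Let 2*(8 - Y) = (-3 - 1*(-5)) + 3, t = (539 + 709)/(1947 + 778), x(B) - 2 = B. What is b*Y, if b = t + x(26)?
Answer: 426514/2725 ≈ 156.52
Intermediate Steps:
x(B) = 2 + B
t = 1248/2725 ≈ 0.45798
b = 77548/2725 (b = 1248/2725 + (2 + 26) = 1248/2725 + 28 = 77548/2725 ≈ 28.458)
Y = 11/2 (Y = 8 - ((-3 - 1*(-5)) + 3)/2 = 8 - ((-3 + 5) + 3)/2 = 8 - (2 + 3)/2 = 8 - ½*5 = 8 - 5/2 = 11/2 ≈ 5.5000)
b*Y = (77548/2725)*(11/2) = 426514/2725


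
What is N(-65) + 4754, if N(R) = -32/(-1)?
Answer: 4786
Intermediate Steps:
N(R) = 32 (N(R) = -32*(-1) = 32)
N(-65) + 4754 = 32 + 4754 = 4786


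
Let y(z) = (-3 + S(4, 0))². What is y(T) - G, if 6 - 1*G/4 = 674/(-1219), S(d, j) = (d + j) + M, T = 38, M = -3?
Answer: -27076/1219 ≈ -22.212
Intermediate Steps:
S(d, j) = -3 + d + j (S(d, j) = (d + j) - 3 = -3 + d + j)
G = 31952/1219 (G = 24 - 2696/(-1219) = 24 - 2696*(-1)/1219 = 24 - 4*(-674/1219) = 24 + 2696/1219 = 31952/1219 ≈ 26.212)
y(z) = 4 (y(z) = (-3 + (-3 + 4 + 0))² = (-3 + 1)² = (-2)² = 4)
y(T) - G = 4 - 1*31952/1219 = 4 - 31952/1219 = -27076/1219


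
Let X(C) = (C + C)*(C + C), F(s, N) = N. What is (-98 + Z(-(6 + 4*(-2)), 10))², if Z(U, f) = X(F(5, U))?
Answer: 6724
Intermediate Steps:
X(C) = 4*C² (X(C) = (2*C)*(2*C) = 4*C²)
Z(U, f) = 4*U²
(-98 + Z(-(6 + 4*(-2)), 10))² = (-98 + 4*(-(6 + 4*(-2)))²)² = (-98 + 4*(-(6 - 8))²)² = (-98 + 4*(-1*(-2))²)² = (-98 + 4*2²)² = (-98 + 4*4)² = (-98 + 16)² = (-82)² = 6724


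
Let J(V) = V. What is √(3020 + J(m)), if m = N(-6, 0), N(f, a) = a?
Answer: 2*√755 ≈ 54.955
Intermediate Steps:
m = 0
√(3020 + J(m)) = √(3020 + 0) = √3020 = 2*√755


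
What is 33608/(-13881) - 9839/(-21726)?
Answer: -197864083/100526202 ≈ -1.9683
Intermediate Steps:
33608/(-13881) - 9839/(-21726) = 33608*(-1/13881) - 9839*(-1/21726) = -33608/13881 + 9839/21726 = -197864083/100526202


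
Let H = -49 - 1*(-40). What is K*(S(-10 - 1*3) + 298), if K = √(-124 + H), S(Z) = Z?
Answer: 285*I*√133 ≈ 3286.8*I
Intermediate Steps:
H = -9 (H = -49 + 40 = -9)
K = I*√133 (K = √(-124 - 9) = √(-133) = I*√133 ≈ 11.533*I)
K*(S(-10 - 1*3) + 298) = (I*√133)*((-10 - 1*3) + 298) = (I*√133)*((-10 - 3) + 298) = (I*√133)*(-13 + 298) = (I*√133)*285 = 285*I*√133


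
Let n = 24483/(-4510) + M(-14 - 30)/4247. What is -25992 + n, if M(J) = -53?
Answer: -497954206571/19153970 ≈ -25997.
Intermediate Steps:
n = -104218331/19153970 (n = 24483/(-4510) - 53/4247 = 24483*(-1/4510) - 53*1/4247 = -24483/4510 - 53/4247 = -104218331/19153970 ≈ -5.4411)
-25992 + n = -25992 - 104218331/19153970 = -497954206571/19153970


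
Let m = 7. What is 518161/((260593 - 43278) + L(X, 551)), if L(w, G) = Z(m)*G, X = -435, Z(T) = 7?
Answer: 74023/31596 ≈ 2.3428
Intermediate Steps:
L(w, G) = 7*G
518161/((260593 - 43278) + L(X, 551)) = 518161/((260593 - 43278) + 7*551) = 518161/(217315 + 3857) = 518161/221172 = 518161*(1/221172) = 74023/31596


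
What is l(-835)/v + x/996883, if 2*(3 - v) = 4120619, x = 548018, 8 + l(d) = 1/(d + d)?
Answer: 60825333829263/110644746972515 ≈ 0.54974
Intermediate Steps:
l(d) = -8 + 1/(2*d) (l(d) = -8 + 1/(d + d) = -8 + 1/(2*d))
v = -4120613/2 (v = 3 - ½*4120619 = 3 - 4120619/2 = -4120613/2 ≈ -2.0603e+6)
l(-835)/v + x/996883 = (-8 + (½)/(-835))/(-4120613/2) + 548018/996883 = (-8 + (½)*(-1/835))*(-2/4120613) + 548018*(1/996883) = (-8 - 1/1670)*(-2/4120613) + 548018/996883 = -13361/1670*(-2/4120613) + 548018/996883 = 431/110990705 + 548018/996883 = 60825333829263/110644746972515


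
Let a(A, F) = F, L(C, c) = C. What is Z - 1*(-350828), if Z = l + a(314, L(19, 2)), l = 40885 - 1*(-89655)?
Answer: 481387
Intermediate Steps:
l = 130540 (l = 40885 + 89655 = 130540)
Z = 130559 (Z = 130540 + 19 = 130559)
Z - 1*(-350828) = 130559 - 1*(-350828) = 130559 + 350828 = 481387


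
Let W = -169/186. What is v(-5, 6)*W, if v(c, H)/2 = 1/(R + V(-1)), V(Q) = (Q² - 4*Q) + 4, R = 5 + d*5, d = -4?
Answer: 169/558 ≈ 0.30287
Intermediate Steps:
R = -15 (R = 5 - 4*5 = 5 - 20 = -15)
V(Q) = 4 + Q² - 4*Q
v(c, H) = -⅓ (v(c, H) = 2/(-15 + (4 + (-1)² - 4*(-1))) = 2/(-15 + (4 + 1 + 4)) = 2/(-15 + 9) = 2/(-6) = 2*(-⅙) = -⅓)
W = -169/186 (W = -169*1/186 = -169/186 ≈ -0.90860)
v(-5, 6)*W = -⅓*(-169/186) = 169/558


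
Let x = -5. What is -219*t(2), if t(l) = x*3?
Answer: 3285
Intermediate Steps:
t(l) = -15 (t(l) = -5*3 = -15)
-219*t(2) = -219*(-15) = 3285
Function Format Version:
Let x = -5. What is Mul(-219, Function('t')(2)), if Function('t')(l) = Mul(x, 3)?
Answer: 3285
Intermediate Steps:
Function('t')(l) = -15 (Function('t')(l) = Mul(-5, 3) = -15)
Mul(-219, Function('t')(2)) = Mul(-219, -15) = 3285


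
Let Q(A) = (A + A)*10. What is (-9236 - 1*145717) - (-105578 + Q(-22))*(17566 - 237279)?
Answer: -23293687787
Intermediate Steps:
Q(A) = 20*A (Q(A) = (2*A)*10 = 20*A)
(-9236 - 1*145717) - (-105578 + Q(-22))*(17566 - 237279) = (-9236 - 1*145717) - (-105578 + 20*(-22))*(17566 - 237279) = (-9236 - 145717) - (-105578 - 440)*(-219713) = -154953 - (-106018)*(-219713) = -154953 - 1*23293532834 = -154953 - 23293532834 = -23293687787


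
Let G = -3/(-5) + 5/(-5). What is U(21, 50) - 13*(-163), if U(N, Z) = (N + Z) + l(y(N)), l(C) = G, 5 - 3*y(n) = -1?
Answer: 10948/5 ≈ 2189.6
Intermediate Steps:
y(n) = 2 (y(n) = 5/3 - ⅓*(-1) = 5/3 + ⅓ = 2)
G = -⅖ (G = -3*(-⅕) + 5*(-⅕) = ⅗ - 1 = -⅖ ≈ -0.40000)
l(C) = -⅖
U(N, Z) = -⅖ + N + Z (U(N, Z) = (N + Z) - ⅖ = -⅖ + N + Z)
U(21, 50) - 13*(-163) = (-⅖ + 21 + 50) - 13*(-163) = 353/5 + 2119 = 10948/5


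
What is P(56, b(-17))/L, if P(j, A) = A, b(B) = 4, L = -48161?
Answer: -4/48161 ≈ -8.3055e-5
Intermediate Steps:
P(56, b(-17))/L = 4/(-48161) = 4*(-1/48161) = -4/48161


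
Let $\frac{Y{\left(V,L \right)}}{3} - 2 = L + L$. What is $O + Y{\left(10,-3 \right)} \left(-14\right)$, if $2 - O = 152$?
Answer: $18$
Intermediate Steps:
$O = -150$ ($O = 2 - 152 = -150$)
$Y{\left(V,L \right)} = 6 + 6 L$ ($Y{\left(V,L \right)} = 6 + 3 \left(L + L\right) = 6 + 3 \cdot 2 L = 6 + 6 L$)
$O + Y{\left(10,-3 \right)} \left(-14\right) = -150 + \left(6 + 6 \left(-3\right)\right) \left(-14\right) = -150 + \left(6 - 18\right) \left(-14\right) = -150 - -168 = -150 + 168 = 18$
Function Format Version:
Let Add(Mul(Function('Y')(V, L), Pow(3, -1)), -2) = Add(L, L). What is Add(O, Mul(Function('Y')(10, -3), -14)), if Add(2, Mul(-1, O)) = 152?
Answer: 18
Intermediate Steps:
O = -150 (O = Add(2, Mul(-1, 152)) = Add(2, -152) = -150)
Function('Y')(V, L) = Add(6, Mul(6, L)) (Function('Y')(V, L) = Add(6, Mul(3, Add(L, L))) = Add(6, Mul(3, Mul(2, L))) = Add(6, Mul(6, L)))
Add(O, Mul(Function('Y')(10, -3), -14)) = Add(-150, Mul(Add(6, Mul(6, -3)), -14)) = Add(-150, Mul(Add(6, -18), -14)) = Add(-150, Mul(-12, -14)) = Add(-150, 168) = 18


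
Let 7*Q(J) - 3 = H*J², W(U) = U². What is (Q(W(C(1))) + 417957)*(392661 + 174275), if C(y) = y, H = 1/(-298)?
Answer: 247144182288260/1043 ≈ 2.3696e+11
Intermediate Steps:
H = -1/298 ≈ -0.0033557
Q(J) = 3/7 - J²/2086 (Q(J) = 3/7 + (-J²/298)/7 = 3/7 - J²/2086)
(Q(W(C(1))) + 417957)*(392661 + 174275) = ((3/7 - (1²)²/2086) + 417957)*(392661 + 174275) = ((3/7 - 1/2086*1²) + 417957)*566936 = ((3/7 - 1/2086*1) + 417957)*566936 = ((3/7 - 1/2086) + 417957)*566936 = (893/2086 + 417957)*566936 = (871859195/2086)*566936 = 247144182288260/1043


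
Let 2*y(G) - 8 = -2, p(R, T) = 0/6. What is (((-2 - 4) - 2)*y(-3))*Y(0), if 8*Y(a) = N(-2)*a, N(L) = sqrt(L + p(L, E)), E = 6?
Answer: 0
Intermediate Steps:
p(R, T) = 0 (p(R, T) = 0*(1/6) = 0)
N(L) = sqrt(L) (N(L) = sqrt(L + 0) = sqrt(L))
Y(a) = I*a*sqrt(2)/8 (Y(a) = (sqrt(-2)*a)/8 = ((I*sqrt(2))*a)/8 = (I*a*sqrt(2))/8 = I*a*sqrt(2)/8)
y(G) = 3 (y(G) = 4 + (1/2)*(-2) = 4 - 1 = 3)
(((-2 - 4) - 2)*y(-3))*Y(0) = (((-2 - 4) - 2)*3)*((1/8)*I*0*sqrt(2)) = ((-6 - 2)*3)*0 = -8*3*0 = -24*0 = 0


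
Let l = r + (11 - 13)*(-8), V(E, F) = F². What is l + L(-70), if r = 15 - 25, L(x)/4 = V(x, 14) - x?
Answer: 1070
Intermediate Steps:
L(x) = 784 - 4*x (L(x) = 4*(14² - x) = 4*(196 - x) = 784 - 4*x)
r = -10
l = 6 (l = -10 + (11 - 13)*(-8) = -10 - 2*(-8) = -10 + 16 = 6)
l + L(-70) = 6 + (784 - 4*(-70)) = 6 + (784 + 280) = 6 + 1064 = 1070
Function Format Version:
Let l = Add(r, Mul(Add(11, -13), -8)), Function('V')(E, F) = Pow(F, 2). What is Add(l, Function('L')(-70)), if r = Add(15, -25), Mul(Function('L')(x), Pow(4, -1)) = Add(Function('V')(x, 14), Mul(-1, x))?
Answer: 1070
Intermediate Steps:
Function('L')(x) = Add(784, Mul(-4, x)) (Function('L')(x) = Mul(4, Add(Pow(14, 2), Mul(-1, x))) = Mul(4, Add(196, Mul(-1, x))) = Add(784, Mul(-4, x)))
r = -10
l = 6 (l = Add(-10, Mul(Add(11, -13), -8)) = Add(-10, Mul(-2, -8)) = Add(-10, 16) = 6)
Add(l, Function('L')(-70)) = Add(6, Add(784, Mul(-4, -70))) = Add(6, Add(784, 280)) = Add(6, 1064) = 1070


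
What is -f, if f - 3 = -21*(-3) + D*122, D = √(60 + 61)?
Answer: -1408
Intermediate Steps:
D = 11 (D = √121 = 11)
f = 1408 (f = 3 + (-21*(-3) + 11*122) = 3 + (63 + 1342) = 3 + 1405 = 1408)
-f = -1*1408 = -1408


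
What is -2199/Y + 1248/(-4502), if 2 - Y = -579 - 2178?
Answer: -6671565/6210509 ≈ -1.0742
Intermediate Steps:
Y = 2759 (Y = 2 - (-579 - 2178) = 2 - 1*(-2757) = 2 + 2757 = 2759)
-2199/Y + 1248/(-4502) = -2199/2759 + 1248/(-4502) = -2199*1/2759 + 1248*(-1/4502) = -2199/2759 - 624/2251 = -6671565/6210509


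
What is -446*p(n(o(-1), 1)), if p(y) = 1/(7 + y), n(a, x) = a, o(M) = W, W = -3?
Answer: -223/2 ≈ -111.50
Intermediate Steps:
o(M) = -3
-446*p(n(o(-1), 1)) = -446/(7 - 3) = -446/4 = -446*¼ = -223/2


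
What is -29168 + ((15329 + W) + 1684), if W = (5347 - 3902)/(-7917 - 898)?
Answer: -21429554/1763 ≈ -12155.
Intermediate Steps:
W = -289/1763 (W = 1445/(-8815) = 1445*(-1/8815) = -289/1763 ≈ -0.16393)
-29168 + ((15329 + W) + 1684) = -29168 + ((15329 - 289/1763) + 1684) = -29168 + (27024738/1763 + 1684) = -29168 + 29993630/1763 = -21429554/1763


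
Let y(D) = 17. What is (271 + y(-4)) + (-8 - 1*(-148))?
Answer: 428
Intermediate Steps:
(271 + y(-4)) + (-8 - 1*(-148)) = (271 + 17) + (-8 - 1*(-148)) = 288 + (-8 + 148) = 288 + 140 = 428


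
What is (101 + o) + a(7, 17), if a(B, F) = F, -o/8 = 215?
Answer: -1602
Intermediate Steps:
o = -1720 (o = -8*215 = -1720)
(101 + o) + a(7, 17) = (101 - 1720) + 17 = -1619 + 17 = -1602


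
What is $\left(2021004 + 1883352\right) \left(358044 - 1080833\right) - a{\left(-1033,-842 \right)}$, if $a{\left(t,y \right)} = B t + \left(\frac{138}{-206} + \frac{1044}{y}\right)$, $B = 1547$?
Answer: $- \frac{122371425447148564}{43363} \approx -2.822 \cdot 10^{12}$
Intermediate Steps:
$a{\left(t,y \right)} = - \frac{69}{103} + \frac{1044}{y} + 1547 t$ ($a{\left(t,y \right)} = 1547 t + \left(\frac{138}{-206} + \frac{1044}{y}\right) = 1547 t + \left(138 \left(- \frac{1}{206}\right) + \frac{1044}{y}\right) = 1547 t - \left(\frac{69}{103} - \frac{1044}{y}\right) = - \frac{69}{103} + \frac{1044}{y} + 1547 t$)
$\left(2021004 + 1883352\right) \left(358044 - 1080833\right) - a{\left(-1033,-842 \right)} = \left(2021004 + 1883352\right) \left(358044 - 1080833\right) - \left(- \frac{69}{103} + \frac{1044}{-842} + 1547 \left(-1033\right)\right) = 3904356 \left(-722789\right) - \left(- \frac{69}{103} + 1044 \left(- \frac{1}{842}\right) - 1598051\right) = -2822025568884 - \left(- \frac{69}{103} - \frac{522}{421} - 1598051\right) = -2822025568884 - - \frac{69296368328}{43363} = -2822025568884 + \frac{69296368328}{43363} = - \frac{122371425447148564}{43363}$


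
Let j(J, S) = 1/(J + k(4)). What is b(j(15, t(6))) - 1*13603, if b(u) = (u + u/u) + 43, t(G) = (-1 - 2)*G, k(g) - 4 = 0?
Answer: -257620/19 ≈ -13559.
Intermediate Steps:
k(g) = 4 (k(g) = 4 + 0 = 4)
t(G) = -3*G
j(J, S) = 1/(4 + J) (j(J, S) = 1/(J + 4) = 1/(4 + J))
b(u) = 44 + u (b(u) = (u + 1) + 43 = (1 + u) + 43 = 44 + u)
b(j(15, t(6))) - 1*13603 = (44 + 1/(4 + 15)) - 1*13603 = (44 + 1/19) - 13603 = 837/19 - 13603 = -257620/19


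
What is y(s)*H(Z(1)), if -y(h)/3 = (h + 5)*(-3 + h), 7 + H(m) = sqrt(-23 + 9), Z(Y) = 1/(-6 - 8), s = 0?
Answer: -315 + 45*I*sqrt(14) ≈ -315.0 + 168.37*I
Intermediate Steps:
Z(Y) = -1/14 (Z(Y) = 1/(-14) = -1/14)
H(m) = -7 + I*sqrt(14) (H(m) = -7 + sqrt(-23 + 9) = -7 + sqrt(-14) = -7 + I*sqrt(14))
y(h) = -3*(-3 + h)*(5 + h) (y(h) = -3*(h + 5)*(-3 + h) = -3*(5 + h)*(-3 + h) = -3*(-3 + h)*(5 + h))
y(s)*H(Z(1)) = (45 - 6*0 - 3*0**2)*(-7 + I*sqrt(14)) = (45 + 0 - 3*0)*(-7 + I*sqrt(14)) = (45 + 0 + 0)*(-7 + I*sqrt(14)) = 45*(-7 + I*sqrt(14)) = -315 + 45*I*sqrt(14)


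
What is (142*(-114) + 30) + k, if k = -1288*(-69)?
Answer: 72714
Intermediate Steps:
k = 88872
(142*(-114) + 30) + k = (142*(-114) + 30) + 88872 = (-16188 + 30) + 88872 = -16158 + 88872 = 72714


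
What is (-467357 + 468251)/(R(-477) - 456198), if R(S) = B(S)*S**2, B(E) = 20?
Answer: 149/682397 ≈ 0.00021835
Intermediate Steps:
R(S) = 20*S**2
(-467357 + 468251)/(R(-477) - 456198) = (-467357 + 468251)/(20*(-477)**2 - 456198) = 894/(20*227529 - 456198) = 894/(4550580 - 456198) = 894/4094382 = 894*(1/4094382) = 149/682397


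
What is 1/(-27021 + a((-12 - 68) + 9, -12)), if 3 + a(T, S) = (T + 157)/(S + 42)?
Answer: -15/405317 ≈ -3.7008e-5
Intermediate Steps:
a(T, S) = -3 + (157 + T)/(42 + S) (a(T, S) = -3 + (T + 157)/(S + 42) = -3 + (157 + T)/(42 + S))
1/(-27021 + a((-12 - 68) + 9, -12)) = 1/(-27021 + (31 + ((-12 - 68) + 9) - 3*(-12))/(42 - 12)) = 1/(-27021 + (31 + (-80 + 9) + 36)/30) = 1/(-27021 + (31 - 71 + 36)/30) = 1/(-27021 + (1/30)*(-4)) = 1/(-27021 - 2/15) = 1/(-405317/15) = -15/405317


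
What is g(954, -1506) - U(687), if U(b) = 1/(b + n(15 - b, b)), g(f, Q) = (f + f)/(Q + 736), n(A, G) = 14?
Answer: -669139/269885 ≈ -2.4793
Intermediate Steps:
g(f, Q) = 2*f/(736 + Q) (g(f, Q) = (2*f)/(736 + Q) = 2*f/(736 + Q))
U(b) = 1/(14 + b) (U(b) = 1/(b + 14) = 1/(14 + b))
g(954, -1506) - U(687) = 2*954/(736 - 1506) - 1/(14 + 687) = 2*954/(-770) - 1/701 = 2*954*(-1/770) - 1*1/701 = -954/385 - 1/701 = -669139/269885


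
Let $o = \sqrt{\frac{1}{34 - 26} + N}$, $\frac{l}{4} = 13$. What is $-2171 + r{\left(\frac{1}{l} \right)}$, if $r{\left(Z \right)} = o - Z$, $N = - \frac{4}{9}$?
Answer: $- \frac{112893}{52} + \frac{i \sqrt{46}}{12} \approx -2171.0 + 0.56519 i$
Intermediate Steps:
$l = 52$ ($l = 4 \cdot 13 = 52$)
$N = - \frac{4}{9}$ ($N = \left(-4\right) \frac{1}{9} = - \frac{4}{9} \approx -0.44444$)
$o = \frac{i \sqrt{46}}{12}$ ($o = \sqrt{\frac{1}{34 - 26} - \frac{4}{9}} = \sqrt{\frac{1}{8} - \frac{4}{9}} = \sqrt{- \frac{23}{72}} = \frac{i \sqrt{46}}{12} \approx 0.56519 i$)
$r{\left(Z \right)} = - Z + \frac{i \sqrt{46}}{12}$ ($r{\left(Z \right)} = \frac{i \sqrt{46}}{12} - Z = - Z + \frac{i \sqrt{46}}{12}$)
$-2171 + r{\left(\frac{1}{l} \right)} = -2171 + \left(- \frac{1}{52} + \frac{i \sqrt{46}}{12}\right) = -2171 + \left(\left(-1\right) \frac{1}{52} + \frac{i \sqrt{46}}{12}\right) = -2171 - \left(\frac{1}{52} - \frac{i \sqrt{46}}{12}\right) = - \frac{112893}{52} + \frac{i \sqrt{46}}{12}$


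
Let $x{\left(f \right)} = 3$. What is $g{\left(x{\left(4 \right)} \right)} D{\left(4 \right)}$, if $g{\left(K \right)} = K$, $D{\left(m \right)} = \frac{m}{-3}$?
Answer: $-4$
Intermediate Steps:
$D{\left(m \right)} = - \frac{m}{3}$ ($D{\left(m \right)} = m \left(- \frac{1}{3}\right) = - \frac{m}{3}$)
$g{\left(x{\left(4 \right)} \right)} D{\left(4 \right)} = 3 \left(\left(- \frac{1}{3}\right) 4\right) = 3 \left(- \frac{4}{3}\right) = -4$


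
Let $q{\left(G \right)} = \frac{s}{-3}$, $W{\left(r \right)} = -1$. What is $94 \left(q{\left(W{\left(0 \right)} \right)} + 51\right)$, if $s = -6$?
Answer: $4982$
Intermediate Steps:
$q{\left(G \right)} = 2$ ($q{\left(G \right)} = - \frac{6}{-3} = \left(-6\right) \left(- \frac{1}{3}\right) = 2$)
$94 \left(q{\left(W{\left(0 \right)} \right)} + 51\right) = 94 \left(2 + 51\right) = 94 \cdot 53 = 4982$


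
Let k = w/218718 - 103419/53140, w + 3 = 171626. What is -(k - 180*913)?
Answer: 955041915083711/5811337260 ≈ 1.6434e+5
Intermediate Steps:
w = 171623 (w = -3 + 171626 = 171623)
k = -6749775311/5811337260 (k = 171623/218718 - 103419/53140 = -6749775311/5811337260 ≈ -1.1615)
-(k - 180*913) = -(-6749775311/5811337260 - 180*913) = -(-6749775311/5811337260 - 164340) = -1*(-955041915083711/5811337260) = 955041915083711/5811337260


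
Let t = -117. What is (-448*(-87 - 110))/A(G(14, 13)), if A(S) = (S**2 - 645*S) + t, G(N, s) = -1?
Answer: 88256/529 ≈ 166.84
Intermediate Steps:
A(S) = -117 + S**2 - 645*S (A(S) = (S**2 - 645*S) - 117 = -117 + S**2 - 645*S)
(-448*(-87 - 110))/A(G(14, 13)) = (-448*(-87 - 110))/(-117 + (-1)**2 - 645*(-1)) = (-448*(-197))/(-117 + 1 + 645) = 88256/529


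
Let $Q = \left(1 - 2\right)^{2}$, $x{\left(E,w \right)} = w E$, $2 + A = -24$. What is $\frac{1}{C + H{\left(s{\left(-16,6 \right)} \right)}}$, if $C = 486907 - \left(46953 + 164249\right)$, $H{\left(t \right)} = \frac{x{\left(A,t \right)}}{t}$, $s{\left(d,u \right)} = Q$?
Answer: $\frac{1}{275679} \approx 3.6274 \cdot 10^{-6}$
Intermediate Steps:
$A = -26$ ($A = -2 - 24 = -26$)
$x{\left(E,w \right)} = E w$
$Q = 1$ ($Q = \left(-1\right)^{2} = 1$)
$s{\left(d,u \right)} = 1$
$H{\left(t \right)} = -26$ ($H{\left(t \right)} = \frac{\left(-26\right) t}{t} = -26$)
$C = 275705$ ($C = 486907 - 211202 = 275705$)
$\frac{1}{C + H{\left(s{\left(-16,6 \right)} \right)}} = \frac{1}{275705 - 26} = \frac{1}{275679}$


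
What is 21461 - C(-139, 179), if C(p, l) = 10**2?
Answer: 21361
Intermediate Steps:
C(p, l) = 100
21461 - C(-139, 179) = 21461 - 1*100 = 21461 - 100 = 21361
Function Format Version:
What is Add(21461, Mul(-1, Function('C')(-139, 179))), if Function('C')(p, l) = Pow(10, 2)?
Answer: 21361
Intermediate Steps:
Function('C')(p, l) = 100
Add(21461, Mul(-1, Function('C')(-139, 179))) = Add(21461, Mul(-1, 100)) = Add(21461, -100) = 21361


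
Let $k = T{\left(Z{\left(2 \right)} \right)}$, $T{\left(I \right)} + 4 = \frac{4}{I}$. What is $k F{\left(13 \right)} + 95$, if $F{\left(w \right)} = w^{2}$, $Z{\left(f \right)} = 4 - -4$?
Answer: $- \frac{993}{2} \approx -496.5$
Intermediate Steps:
$Z{\left(f \right)} = 8$ ($Z{\left(f \right)} = 4 + 4 = 8$)
$T{\left(I \right)} = -4 + \frac{4}{I}$
$k = - \frac{7}{2}$ ($k = -4 + \frac{4}{8} = -4 + 4 \cdot \frac{1}{8} = -4 + \frac{1}{2} = - \frac{7}{2} \approx -3.5$)
$k F{\left(13 \right)} + 95 = - \frac{7 \cdot 13^{2}}{2} + 95 = \left(- \frac{7}{2}\right) 169 + 95 = - \frac{1183}{2} + 95 = - \frac{993}{2}$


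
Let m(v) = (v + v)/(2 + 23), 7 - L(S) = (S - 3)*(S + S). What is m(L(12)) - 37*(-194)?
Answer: 179032/25 ≈ 7161.3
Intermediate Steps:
L(S) = 7 - 2*S*(-3 + S) (L(S) = 7 - (S - 3)*(S + S) = 7 - (-3 + S)*2*S = 7 - 2*S*(-3 + S))
m(v) = 2*v/25 (m(v) = (2*v)/25 = (2*v)*(1/25) = 2*v/25)
m(L(12)) - 37*(-194) = 2*(7 - 2*12² + 6*12)/25 - 37*(-194) = 2*(7 - 2*144 + 72)/25 - 1*(-7178) = 2*(7 - 288 + 72)/25 + 7178 = (2/25)*(-209) + 7178 = -418/25 + 7178 = 179032/25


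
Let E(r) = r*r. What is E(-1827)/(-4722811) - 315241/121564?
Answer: -1894595663407/574123796404 ≈ -3.3000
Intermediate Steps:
E(r) = r²
E(-1827)/(-4722811) - 315241/121564 = (-1827)²/(-4722811) - 315241/121564 = 3337929*(-1/4722811) - 315241*1/121564 = -3337929/4722811 - 315241/121564 = -1894595663407/574123796404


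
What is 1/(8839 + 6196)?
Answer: 1/15035 ≈ 6.6511e-5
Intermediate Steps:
1/(8839 + 6196) = 1/15035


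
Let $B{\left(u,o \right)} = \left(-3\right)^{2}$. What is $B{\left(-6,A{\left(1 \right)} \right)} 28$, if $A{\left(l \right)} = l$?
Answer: $252$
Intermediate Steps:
$B{\left(u,o \right)} = 9$
$B{\left(-6,A{\left(1 \right)} \right)} 28 = 9 \cdot 28 = 252$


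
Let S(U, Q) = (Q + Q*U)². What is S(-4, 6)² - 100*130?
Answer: 91976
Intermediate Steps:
S(-4, 6)² - 100*130 = (6²*(1 - 4)²)² - 100*130 = (36*(-3)²)² - 13000 = (36*9)² - 13000 = 324² - 13000 = 104976 - 13000 = 91976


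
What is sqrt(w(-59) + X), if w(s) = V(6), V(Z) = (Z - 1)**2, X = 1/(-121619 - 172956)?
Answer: sqrt(86774418842)/58915 ≈ 5.0000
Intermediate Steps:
X = -1/294575 (X = 1/(-294575) = -1/294575 ≈ -3.3947e-6)
V(Z) = (-1 + Z)**2
w(s) = 25 (w(s) = (-1 + 6)**2 = 5**2 = 25)
sqrt(w(-59) + X) = sqrt(25 - 1/294575) = sqrt(7364374/294575) = sqrt(86774418842)/58915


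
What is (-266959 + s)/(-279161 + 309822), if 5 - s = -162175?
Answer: -104779/30661 ≈ -3.4173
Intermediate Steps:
s = 162180 (s = 5 - 1*(-162175) = 5 + 162175 = 162180)
(-266959 + s)/(-279161 + 309822) = (-266959 + 162180)/(-279161 + 309822) = -104779/30661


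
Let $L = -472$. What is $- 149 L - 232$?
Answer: $70096$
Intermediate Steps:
$- 149 L - 232 = \left(-149\right) \left(-472\right) - 232 = 70328 - 232 = 70096$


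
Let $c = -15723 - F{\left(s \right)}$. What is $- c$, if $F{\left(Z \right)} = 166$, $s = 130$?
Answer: $15889$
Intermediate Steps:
$c = -15889$ ($c = -15723 - 166 = -15889$)
$- c = \left(-1\right) \left(-15889\right) = 15889$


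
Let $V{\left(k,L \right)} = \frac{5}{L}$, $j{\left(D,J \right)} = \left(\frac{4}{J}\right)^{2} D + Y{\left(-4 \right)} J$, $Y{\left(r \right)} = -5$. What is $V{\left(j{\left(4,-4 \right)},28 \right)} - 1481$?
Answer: $- \frac{41463}{28} \approx -1480.8$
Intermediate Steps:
$j{\left(D,J \right)} = - 5 J + \frac{16 D}{J^{2}}$ ($j{\left(D,J \right)} = \left(\frac{4}{J}\right)^{2} D - 5 J = \frac{16}{J^{2}} D - 5 J = \frac{16 D}{J^{2}} - 5 J = - 5 J + \frac{16 D}{J^{2}}$)
$V{\left(j{\left(4,-4 \right)},28 \right)} - 1481 = \frac{5}{28} - 1481 = - \frac{41463}{28}$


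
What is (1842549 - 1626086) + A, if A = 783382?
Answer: 999845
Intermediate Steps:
(1842549 - 1626086) + A = (1842549 - 1626086) + 783382 = 216463 + 783382 = 999845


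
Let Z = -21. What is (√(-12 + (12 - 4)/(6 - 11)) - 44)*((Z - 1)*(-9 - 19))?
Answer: -27104 + 1232*I*√85/5 ≈ -27104.0 + 2271.7*I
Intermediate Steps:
(√(-12 + (12 - 4)/(6 - 11)) - 44)*((Z - 1)*(-9 - 19)) = (√(-12 + (12 - 4)/(6 - 11)) - 44)*((-21 - 1)*(-9 - 19)) = (√(-12 + 8/(-5)) - 44)*(-22*(-28)) = (√(-12 + 8*(-⅕)) - 44)*616 = (√(-12 - 8/5) - 44)*616 = (√(-68/5) - 44)*616 = (2*I*√85/5 - 44)*616 = (-44 + 2*I*√85/5)*616 = -27104 + 1232*I*√85/5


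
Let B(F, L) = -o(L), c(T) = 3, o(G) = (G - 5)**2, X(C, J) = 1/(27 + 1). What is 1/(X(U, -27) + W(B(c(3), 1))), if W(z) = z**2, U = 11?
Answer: 28/7169 ≈ 0.0039057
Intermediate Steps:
X(C, J) = 1/28
o(G) = (-5 + G)**2
B(F, L) = -(-5 + L)**2
1/(X(U, -27) + W(B(c(3), 1))) = 1/(1/28 + (-(-5 + 1)**2)**2) = 1/(1/28 + (-1*(-4)**2)**2) = 1/(1/28 + (-1*16)**2) = 1/(1/28 + (-16)**2) = 1/(1/28 + 256) = 1/(7169/28) = 28/7169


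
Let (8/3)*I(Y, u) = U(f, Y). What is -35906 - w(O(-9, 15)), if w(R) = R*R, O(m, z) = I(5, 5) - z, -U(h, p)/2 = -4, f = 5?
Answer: -36050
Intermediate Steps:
U(h, p) = 8 (U(h, p) = -2*(-4) = 8)
I(Y, u) = 3 (I(Y, u) = (3/8)*8 = 3)
O(m, z) = 3 - z
w(R) = R**2
-35906 - w(O(-9, 15)) = -35906 - (3 - 1*15)**2 = -35906 - (3 - 15)**2 = -35906 - 1*(-12)**2 = -35906 - 1*144 = -35906 - 144 = -36050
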